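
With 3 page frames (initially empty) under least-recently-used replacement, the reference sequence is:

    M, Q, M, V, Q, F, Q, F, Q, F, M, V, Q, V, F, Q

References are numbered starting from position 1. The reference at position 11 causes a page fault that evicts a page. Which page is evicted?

V

pos 1: M -> miss, frames (M)
pos 2: Q -> miss, frames (M Q)
pos 3: M -> hit
pos 4: V -> miss, frames (Q M V)
pos 5: Q -> hit
pos 6: F -> miss, evict M, frames (V Q F)
pos 7: Q -> hit
pos 8: F -> hit
pos 9: Q -> hit
pos 10: F -> hit
pos 11: M -> miss, evict V, frames (Q F M)
At position 11, page V is evicted.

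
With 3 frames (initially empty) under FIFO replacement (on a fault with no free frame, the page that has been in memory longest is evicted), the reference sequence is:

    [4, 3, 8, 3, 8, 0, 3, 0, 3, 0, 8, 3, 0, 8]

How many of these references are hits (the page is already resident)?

10

4 -> fault, frames [4]
3 -> fault, frames [4, 3]
8 -> fault, frames [4, 3, 8]
3 -> hit
8 -> hit
0 -> fault, evict 4, frames [3, 8, 0]
3 -> hit
0 -> hit
3 -> hit
0 -> hit
8 -> hit
3 -> hit
0 -> hit
8 -> hit
Hits: 10.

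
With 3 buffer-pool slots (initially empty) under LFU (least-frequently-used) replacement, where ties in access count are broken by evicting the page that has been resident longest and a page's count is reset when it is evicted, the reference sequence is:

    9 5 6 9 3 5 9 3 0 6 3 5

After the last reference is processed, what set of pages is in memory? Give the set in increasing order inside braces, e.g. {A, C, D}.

9: fault, frames (9)
5: fault, frames (9 5)
6: fault, frames (9 5 6)
9: hit
3: fault, evict 5, frames (9 6 3)
5: fault, evict 6, frames (9 3 5)
9: hit
3: hit
0: fault, evict 5, frames (9 3 0)
6: fault, evict 0, frames (9 3 6)
3: hit
5: fault, evict 6, frames (9 3 5)

{3, 5, 9}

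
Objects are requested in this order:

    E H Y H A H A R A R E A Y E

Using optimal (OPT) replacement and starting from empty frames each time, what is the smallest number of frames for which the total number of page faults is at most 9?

f=1: 14 faults
f=2: 7 faults
f=3: 6 faults
f=4: 5 faults
f=5: 5 faults
Smallest f with faults ≤ 9 is 2.

2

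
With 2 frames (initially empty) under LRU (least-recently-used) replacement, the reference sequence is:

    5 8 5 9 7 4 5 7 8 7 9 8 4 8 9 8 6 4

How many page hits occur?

4

5 -> fault, frames (5)
8 -> fault, frames (5 8)
5 -> hit
9 -> fault, evict 8, frames (5 9)
7 -> fault, evict 5, frames (9 7)
4 -> fault, evict 9, frames (7 4)
5 -> fault, evict 7, frames (4 5)
7 -> fault, evict 4, frames (5 7)
8 -> fault, evict 5, frames (7 8)
7 -> hit
9 -> fault, evict 8, frames (7 9)
8 -> fault, evict 7, frames (9 8)
4 -> fault, evict 9, frames (8 4)
8 -> hit
9 -> fault, evict 4, frames (8 9)
8 -> hit
6 -> fault, evict 9, frames (8 6)
4 -> fault, evict 8, frames (6 4)
Hits: 4.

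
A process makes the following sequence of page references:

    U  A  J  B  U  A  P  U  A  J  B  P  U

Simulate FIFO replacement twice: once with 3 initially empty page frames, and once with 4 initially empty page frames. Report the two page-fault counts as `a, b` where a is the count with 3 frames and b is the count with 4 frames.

3 frames: F F F F F F F . . F F . F → 10 faults.
4 frames: F F F F . . F F F F F F F → 11 faults.
11 > 10: adding a frame increased faults — Belady's anomaly.

10, 11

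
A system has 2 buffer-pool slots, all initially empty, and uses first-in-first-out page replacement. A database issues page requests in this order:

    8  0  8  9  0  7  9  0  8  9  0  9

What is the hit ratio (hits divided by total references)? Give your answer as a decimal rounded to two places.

8: fault, frames [8]
0: fault, frames [8, 0]
8: hit
9: fault, evict 8, frames [0, 9]
0: hit
7: fault, evict 0, frames [9, 7]
9: hit
0: fault, evict 9, frames [7, 0]
8: fault, evict 7, frames [0, 8]
9: fault, evict 0, frames [8, 9]
0: fault, evict 8, frames [9, 0]
9: hit
Hits: 4 of 12 references → 4/12 = 0.3333.

0.33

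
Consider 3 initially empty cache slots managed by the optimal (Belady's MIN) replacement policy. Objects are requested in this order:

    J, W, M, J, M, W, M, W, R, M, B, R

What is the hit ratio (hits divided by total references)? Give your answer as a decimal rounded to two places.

J → miss, frames (J)
W → miss, frames (J W)
M → miss, frames (J W M)
J → hit
M → hit
W → hit
M → hit
W → hit
R → miss, evict W, frames (J M R)
M → hit
B → miss, evict M, frames (J R B)
R → hit
Hits: 7 of 12 references → 7/12 = 0.5833.

0.58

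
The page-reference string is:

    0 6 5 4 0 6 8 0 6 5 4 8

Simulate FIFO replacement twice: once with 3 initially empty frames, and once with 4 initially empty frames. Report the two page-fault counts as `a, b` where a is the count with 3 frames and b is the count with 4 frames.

3 frames: F F F F F F F . . F F . → 9 faults.
4 frames: F F F F . . F F F F F F → 10 faults.
10 > 9: adding a frame increased faults — Belady's anomaly.

9, 10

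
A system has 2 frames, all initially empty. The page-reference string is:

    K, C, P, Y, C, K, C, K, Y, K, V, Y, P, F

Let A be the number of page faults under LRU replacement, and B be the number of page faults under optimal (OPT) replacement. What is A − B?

2

Under LRU: F F F F F F . . F . F F F F → 11 faults.
Under OPT: F F F F . F . . F . F . F F → 9 faults.
A − B = 11 − 9 = 2.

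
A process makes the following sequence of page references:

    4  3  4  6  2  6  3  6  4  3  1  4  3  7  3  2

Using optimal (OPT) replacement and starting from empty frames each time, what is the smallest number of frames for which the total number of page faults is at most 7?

f=1: 16 faults
f=2: 10 faults
f=3: 8 faults
f=4: 6 faults
f=5: 6 faults
f=6: 6 faults
Smallest f with faults ≤ 7 is 4.

4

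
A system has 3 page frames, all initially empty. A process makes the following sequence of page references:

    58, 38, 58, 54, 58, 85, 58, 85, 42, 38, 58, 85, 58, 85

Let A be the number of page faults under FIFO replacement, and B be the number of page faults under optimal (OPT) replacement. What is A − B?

3

Under FIFO: F F . F . F F . F F . F F . → 9 faults.
Under OPT: F F . F . F . . F . . F . . → 6 faults.
A − B = 9 − 6 = 3.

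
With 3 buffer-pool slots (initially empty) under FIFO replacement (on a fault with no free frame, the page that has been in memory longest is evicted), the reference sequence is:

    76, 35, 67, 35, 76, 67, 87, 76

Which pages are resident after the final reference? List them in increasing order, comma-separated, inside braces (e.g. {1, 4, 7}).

{67, 76, 87}

76: miss, frames [76]
35: miss, frames [76, 35]
67: miss, frames [76, 35, 67]
35: hit
76: hit
67: hit
87: miss, evict 76, frames [35, 67, 87]
76: miss, evict 35, frames [67, 87, 76]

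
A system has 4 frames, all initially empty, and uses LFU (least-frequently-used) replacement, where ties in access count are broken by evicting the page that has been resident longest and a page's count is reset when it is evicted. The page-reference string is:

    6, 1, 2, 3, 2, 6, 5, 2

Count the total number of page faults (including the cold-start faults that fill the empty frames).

5

6 → fault, frames (6)
1 → fault, frames (6 1)
2 → fault, frames (6 1 2)
3 → fault, frames (6 1 2 3)
2 → hit
6 → hit
5 → fault, evict 1, frames (6 2 3 5)
2 → hit
Page faults: 5.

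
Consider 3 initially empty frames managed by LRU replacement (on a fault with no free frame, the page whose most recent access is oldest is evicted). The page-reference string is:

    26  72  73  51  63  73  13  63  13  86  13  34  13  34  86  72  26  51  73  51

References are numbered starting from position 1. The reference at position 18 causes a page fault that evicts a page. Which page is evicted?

pos 1: 26: fault, frames (26)
pos 2: 72: fault, frames (26 72)
pos 3: 73: fault, frames (26 72 73)
pos 4: 51: fault, evict 26, frames (72 73 51)
pos 5: 63: fault, evict 72, frames (73 51 63)
pos 6: 73: hit
pos 7: 13: fault, evict 51, frames (63 73 13)
pos 8: 63: hit
pos 9: 13: hit
pos 10: 86: fault, evict 73, frames (63 13 86)
pos 11: 13: hit
pos 12: 34: fault, evict 63, frames (86 13 34)
pos 13: 13: hit
pos 14: 34: hit
pos 15: 86: hit
pos 16: 72: fault, evict 13, frames (34 86 72)
pos 17: 26: fault, evict 34, frames (86 72 26)
pos 18: 51: fault, evict 86, frames (72 26 51)
At position 18, page 86 is evicted.

86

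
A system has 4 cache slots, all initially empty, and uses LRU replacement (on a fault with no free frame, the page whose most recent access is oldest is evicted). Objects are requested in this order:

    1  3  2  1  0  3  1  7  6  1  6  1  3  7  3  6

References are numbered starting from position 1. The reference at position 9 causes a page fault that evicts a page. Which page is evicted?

0

pos 1: 1: fault, frames [1]
pos 2: 3: fault, frames [1, 3]
pos 3: 2: fault, frames [1, 3, 2]
pos 4: 1: hit
pos 5: 0: fault, frames [3, 2, 1, 0]
pos 6: 3: hit
pos 7: 1: hit
pos 8: 7: fault, evict 2, frames [0, 3, 1, 7]
pos 9: 6: fault, evict 0, frames [3, 1, 7, 6]
At position 9, page 0 is evicted.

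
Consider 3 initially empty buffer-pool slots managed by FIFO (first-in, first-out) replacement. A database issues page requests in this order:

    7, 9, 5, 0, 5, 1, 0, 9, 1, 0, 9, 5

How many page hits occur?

5

7 → miss, frames (7)
9 → miss, frames (7 9)
5 → miss, frames (7 9 5)
0 → miss, evict 7, frames (9 5 0)
5 → hit
1 → miss, evict 9, frames (5 0 1)
0 → hit
9 → miss, evict 5, frames (0 1 9)
1 → hit
0 → hit
9 → hit
5 → miss, evict 0, frames (1 9 5)
Hits: 5.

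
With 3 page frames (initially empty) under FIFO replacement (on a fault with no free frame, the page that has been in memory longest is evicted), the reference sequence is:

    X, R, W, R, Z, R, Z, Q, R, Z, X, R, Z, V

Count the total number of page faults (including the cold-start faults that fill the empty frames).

9

X → fault, frames {X}
R → fault, frames {X,R}
W → fault, frames {X,R,W}
R → hit
Z → fault, evict X, frames {R,W,Z}
R → hit
Z → hit
Q → fault, evict R, frames {W,Z,Q}
R → fault, evict W, frames {Z,Q,R}
Z → hit
X → fault, evict Z, frames {Q,R,X}
R → hit
Z → fault, evict Q, frames {R,X,Z}
V → fault, evict R, frames {X,Z,V}
Page faults: 9.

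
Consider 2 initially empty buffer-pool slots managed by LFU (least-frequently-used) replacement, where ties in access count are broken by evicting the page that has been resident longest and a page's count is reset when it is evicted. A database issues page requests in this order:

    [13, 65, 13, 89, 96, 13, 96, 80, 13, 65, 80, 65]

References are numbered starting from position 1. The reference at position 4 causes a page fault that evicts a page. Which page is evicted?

pos 1: 13 -> miss, frames [13]
pos 2: 65 -> miss, frames [13, 65]
pos 3: 13 -> hit
pos 4: 89 -> miss, evict 65, frames [13, 89]
At position 4, page 65 is evicted.

65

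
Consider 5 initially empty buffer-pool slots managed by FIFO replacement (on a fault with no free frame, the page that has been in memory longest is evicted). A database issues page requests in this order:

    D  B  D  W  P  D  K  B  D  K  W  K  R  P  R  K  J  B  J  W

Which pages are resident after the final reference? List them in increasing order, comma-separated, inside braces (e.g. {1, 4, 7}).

{B, J, K, R, W}

D -> fault, frames [D]
B -> fault, frames [D, B]
D -> hit
W -> fault, frames [D, B, W]
P -> fault, frames [D, B, W, P]
D -> hit
K -> fault, frames [D, B, W, P, K]
B -> hit
D -> hit
K -> hit
W -> hit
K -> hit
R -> fault, evict D, frames [B, W, P, K, R]
P -> hit
R -> hit
K -> hit
J -> fault, evict B, frames [W, P, K, R, J]
B -> fault, evict W, frames [P, K, R, J, B]
J -> hit
W -> fault, evict P, frames [K, R, J, B, W]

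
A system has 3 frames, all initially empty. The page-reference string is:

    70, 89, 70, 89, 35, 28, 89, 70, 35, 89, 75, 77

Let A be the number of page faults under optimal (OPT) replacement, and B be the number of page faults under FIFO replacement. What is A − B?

Under OPT: F F . . F F . . F . F F → 7 faults.
Under FIFO: F F . . F F . F . F F F → 8 faults.
A − B = 7 − 8 = -1.

-1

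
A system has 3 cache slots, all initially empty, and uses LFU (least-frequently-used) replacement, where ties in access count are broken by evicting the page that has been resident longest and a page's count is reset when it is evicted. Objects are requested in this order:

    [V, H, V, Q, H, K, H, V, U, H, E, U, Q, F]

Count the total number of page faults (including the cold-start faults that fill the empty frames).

9

V: miss, frames (V)
H: miss, frames (V H)
V: hit
Q: miss, frames (V H Q)
H: hit
K: miss, evict Q, frames (V H K)
H: hit
V: hit
U: miss, evict K, frames (V H U)
H: hit
E: miss, evict U, frames (V H E)
U: miss, evict E, frames (V H U)
Q: miss, evict U, frames (V H Q)
F: miss, evict Q, frames (V H F)
Page faults: 9.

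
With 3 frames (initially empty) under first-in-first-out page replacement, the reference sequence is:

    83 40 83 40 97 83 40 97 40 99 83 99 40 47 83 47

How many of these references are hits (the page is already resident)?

83: miss, frames [83]
40: miss, frames [83, 40]
83: hit
40: hit
97: miss, frames [83, 40, 97]
83: hit
40: hit
97: hit
40: hit
99: miss, evict 83, frames [40, 97, 99]
83: miss, evict 40, frames [97, 99, 83]
99: hit
40: miss, evict 97, frames [99, 83, 40]
47: miss, evict 99, frames [83, 40, 47]
83: hit
47: hit
Hits: 9.

9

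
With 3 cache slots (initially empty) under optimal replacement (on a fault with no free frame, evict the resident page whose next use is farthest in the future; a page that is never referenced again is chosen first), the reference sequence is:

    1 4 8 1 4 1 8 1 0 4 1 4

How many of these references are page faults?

4

1 → miss, frames [1]
4 → miss, frames [1, 4]
8 → miss, frames [1, 4, 8]
1 → hit
4 → hit
1 → hit
8 → hit
1 → hit
0 → miss, evict 8, frames [1, 4, 0]
4 → hit
1 → hit
4 → hit
Page faults: 4.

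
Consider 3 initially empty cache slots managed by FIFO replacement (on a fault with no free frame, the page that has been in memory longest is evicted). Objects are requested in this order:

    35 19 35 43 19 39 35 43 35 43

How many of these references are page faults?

5

35 -> fault, frames [35]
19 -> fault, frames [35, 19]
35 -> hit
43 -> fault, frames [35, 19, 43]
19 -> hit
39 -> fault, evict 35, frames [19, 43, 39]
35 -> fault, evict 19, frames [43, 39, 35]
43 -> hit
35 -> hit
43 -> hit
Page faults: 5.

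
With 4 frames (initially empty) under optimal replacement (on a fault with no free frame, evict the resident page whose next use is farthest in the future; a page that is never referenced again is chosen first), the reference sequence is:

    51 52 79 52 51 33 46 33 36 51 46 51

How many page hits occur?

6

51: fault, frames [51]
52: fault, frames [51, 52]
79: fault, frames [51, 52, 79]
52: hit
51: hit
33: fault, frames [51, 52, 79, 33]
46: fault, evict 79, frames [51, 52, 33, 46]
33: hit
36: fault, evict 33, frames [51, 52, 46, 36]
51: hit
46: hit
51: hit
Hits: 6.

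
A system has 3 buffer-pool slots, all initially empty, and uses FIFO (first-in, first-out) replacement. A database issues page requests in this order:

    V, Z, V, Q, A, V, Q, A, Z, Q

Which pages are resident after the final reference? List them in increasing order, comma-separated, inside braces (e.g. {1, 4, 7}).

V → fault, frames [V]
Z → fault, frames [V, Z]
V → hit
Q → fault, frames [V, Z, Q]
A → fault, evict V, frames [Z, Q, A]
V → fault, evict Z, frames [Q, A, V]
Q → hit
A → hit
Z → fault, evict Q, frames [A, V, Z]
Q → fault, evict A, frames [V, Z, Q]

{Q, V, Z}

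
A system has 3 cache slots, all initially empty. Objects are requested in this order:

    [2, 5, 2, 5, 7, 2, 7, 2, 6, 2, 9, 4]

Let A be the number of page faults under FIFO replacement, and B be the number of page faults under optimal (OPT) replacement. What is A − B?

1

Under FIFO: F F . . F . . . F F F F → 7 faults.
Under OPT: F F . . F . . . F . F F → 6 faults.
A − B = 7 − 6 = 1.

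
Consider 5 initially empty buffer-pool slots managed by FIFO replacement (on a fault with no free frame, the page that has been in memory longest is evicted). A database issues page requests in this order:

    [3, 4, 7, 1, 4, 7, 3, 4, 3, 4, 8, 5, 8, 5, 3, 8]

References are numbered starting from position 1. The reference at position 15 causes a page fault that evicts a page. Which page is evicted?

4

pos 1: 3 -> fault, frames {3}
pos 2: 4 -> fault, frames {3,4}
pos 3: 7 -> fault, frames {3,4,7}
pos 4: 1 -> fault, frames {3,4,7,1}
pos 5: 4 -> hit
pos 6: 7 -> hit
pos 7: 3 -> hit
pos 8: 4 -> hit
pos 9: 3 -> hit
pos 10: 4 -> hit
pos 11: 8 -> fault, frames {3,4,7,1,8}
pos 12: 5 -> fault, evict 3, frames {4,7,1,8,5}
pos 13: 8 -> hit
pos 14: 5 -> hit
pos 15: 3 -> fault, evict 4, frames {7,1,8,5,3}
At position 15, page 4 is evicted.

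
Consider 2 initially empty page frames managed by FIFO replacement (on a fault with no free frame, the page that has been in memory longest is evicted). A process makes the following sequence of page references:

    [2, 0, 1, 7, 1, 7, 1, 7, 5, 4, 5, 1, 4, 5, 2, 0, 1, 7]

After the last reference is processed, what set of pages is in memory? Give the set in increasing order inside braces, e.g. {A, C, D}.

{1, 7}

2: fault, frames [2]
0: fault, frames [2, 0]
1: fault, evict 2, frames [0, 1]
7: fault, evict 0, frames [1, 7]
1: hit
7: hit
1: hit
7: hit
5: fault, evict 1, frames [7, 5]
4: fault, evict 7, frames [5, 4]
5: hit
1: fault, evict 5, frames [4, 1]
4: hit
5: fault, evict 4, frames [1, 5]
2: fault, evict 1, frames [5, 2]
0: fault, evict 5, frames [2, 0]
1: fault, evict 2, frames [0, 1]
7: fault, evict 0, frames [1, 7]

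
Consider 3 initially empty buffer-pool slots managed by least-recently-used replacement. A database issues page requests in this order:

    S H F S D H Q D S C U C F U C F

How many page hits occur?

6

S -> fault, frames {S}
H -> fault, frames {S,H}
F -> fault, frames {S,H,F}
S -> hit
D -> fault, evict H, frames {F,S,D}
H -> fault, evict F, frames {S,D,H}
Q -> fault, evict S, frames {D,H,Q}
D -> hit
S -> fault, evict H, frames {Q,D,S}
C -> fault, evict Q, frames {D,S,C}
U -> fault, evict D, frames {S,C,U}
C -> hit
F -> fault, evict S, frames {U,C,F}
U -> hit
C -> hit
F -> hit
Hits: 6.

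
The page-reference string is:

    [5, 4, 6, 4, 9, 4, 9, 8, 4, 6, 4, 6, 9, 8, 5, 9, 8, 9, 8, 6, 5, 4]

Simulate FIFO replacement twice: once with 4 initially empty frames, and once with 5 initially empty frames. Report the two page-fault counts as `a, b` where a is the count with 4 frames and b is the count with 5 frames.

7, 5

4 frames: F F F . F . . F . . . . . . F . . . . . . F → 7 faults.
5 frames: F F F . F . . F . . . . . . . . . . . . . . → 5 faults.
5 < 7: adding a frame reduced faults, as is typical.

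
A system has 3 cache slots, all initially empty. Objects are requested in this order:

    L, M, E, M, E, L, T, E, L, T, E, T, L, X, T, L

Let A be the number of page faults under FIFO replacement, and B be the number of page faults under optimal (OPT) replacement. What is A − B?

Under FIFO: F F F . . . F . F . . . . F . . → 6 faults.
Under OPT: F F F . . . F . . . . . . F . . → 5 faults.
A − B = 6 − 5 = 1.

1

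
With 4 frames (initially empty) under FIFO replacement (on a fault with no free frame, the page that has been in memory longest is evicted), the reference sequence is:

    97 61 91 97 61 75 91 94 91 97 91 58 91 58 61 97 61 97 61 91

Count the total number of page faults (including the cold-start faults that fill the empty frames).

97: fault, frames [97]
61: fault, frames [97, 61]
91: fault, frames [97, 61, 91]
97: hit
61: hit
75: fault, frames [97, 61, 91, 75]
91: hit
94: fault, evict 97, frames [61, 91, 75, 94]
91: hit
97: fault, evict 61, frames [91, 75, 94, 97]
91: hit
58: fault, evict 91, frames [75, 94, 97, 58]
91: fault, evict 75, frames [94, 97, 58, 91]
58: hit
61: fault, evict 94, frames [97, 58, 91, 61]
97: hit
61: hit
97: hit
61: hit
91: hit
Page faults: 9.

9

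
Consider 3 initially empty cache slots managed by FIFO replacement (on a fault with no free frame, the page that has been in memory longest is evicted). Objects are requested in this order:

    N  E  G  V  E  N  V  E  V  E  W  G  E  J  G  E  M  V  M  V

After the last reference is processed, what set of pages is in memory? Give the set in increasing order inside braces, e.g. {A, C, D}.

N → fault, frames {N}
E → fault, frames {N,E}
G → fault, frames {N,E,G}
V → fault, evict N, frames {E,G,V}
E → hit
N → fault, evict E, frames {G,V,N}
V → hit
E → fault, evict G, frames {V,N,E}
V → hit
E → hit
W → fault, evict V, frames {N,E,W}
G → fault, evict N, frames {E,W,G}
E → hit
J → fault, evict E, frames {W,G,J}
G → hit
E → fault, evict W, frames {G,J,E}
M → fault, evict G, frames {J,E,M}
V → fault, evict J, frames {E,M,V}
M → hit
V → hit

{E, M, V}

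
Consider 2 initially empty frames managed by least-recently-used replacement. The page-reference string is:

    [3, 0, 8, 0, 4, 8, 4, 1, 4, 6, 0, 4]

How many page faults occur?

3 → miss, frames [3]
0 → miss, frames [3, 0]
8 → miss, evict 3, frames [0, 8]
0 → hit
4 → miss, evict 8, frames [0, 4]
8 → miss, evict 0, frames [4, 8]
4 → hit
1 → miss, evict 8, frames [4, 1]
4 → hit
6 → miss, evict 1, frames [4, 6]
0 → miss, evict 4, frames [6, 0]
4 → miss, evict 6, frames [0, 4]
Page faults: 9.

9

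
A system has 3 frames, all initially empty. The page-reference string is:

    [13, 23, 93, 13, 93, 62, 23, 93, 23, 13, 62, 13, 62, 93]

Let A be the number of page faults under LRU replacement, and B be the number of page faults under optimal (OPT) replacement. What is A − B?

Under LRU: F F F . . F F . . F F . . F → 8 faults.
Under OPT: F F F . . F . . . F . . . . → 5 faults.
A − B = 8 − 5 = 3.

3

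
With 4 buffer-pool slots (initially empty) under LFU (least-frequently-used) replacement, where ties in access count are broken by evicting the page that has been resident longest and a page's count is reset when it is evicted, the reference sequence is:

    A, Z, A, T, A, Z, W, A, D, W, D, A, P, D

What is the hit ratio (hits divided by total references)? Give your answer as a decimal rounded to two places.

A → fault, frames {A}
Z → fault, frames {A,Z}
A → hit
T → fault, frames {A,Z,T}
A → hit
Z → hit
W → fault, frames {A,Z,T,W}
A → hit
D → fault, evict T, frames {A,Z,W,D}
W → hit
D → hit
A → hit
P → fault, evict Z, frames {A,W,D,P}
D → hit
Hits: 8 of 14 references → 8/14 = 0.5714.

0.57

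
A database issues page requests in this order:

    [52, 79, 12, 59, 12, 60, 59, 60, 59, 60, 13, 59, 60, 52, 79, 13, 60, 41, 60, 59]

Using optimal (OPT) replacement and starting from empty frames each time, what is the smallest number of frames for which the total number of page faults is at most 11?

f=1: 20 faults
f=2: 12 faults
f=3: 10 faults
f=4: 8 faults
f=5: 7 faults
f=6: 7 faults
f=7: 7 faults
Smallest f with faults ≤ 11 is 3.

3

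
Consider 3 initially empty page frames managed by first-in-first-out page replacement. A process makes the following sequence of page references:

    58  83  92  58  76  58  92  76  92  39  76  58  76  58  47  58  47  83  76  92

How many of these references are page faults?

10

58: fault, frames [58]
83: fault, frames [58, 83]
92: fault, frames [58, 83, 92]
58: hit
76: fault, evict 58, frames [83, 92, 76]
58: fault, evict 83, frames [92, 76, 58]
92: hit
76: hit
92: hit
39: fault, evict 92, frames [76, 58, 39]
76: hit
58: hit
76: hit
58: hit
47: fault, evict 76, frames [58, 39, 47]
58: hit
47: hit
83: fault, evict 58, frames [39, 47, 83]
76: fault, evict 39, frames [47, 83, 76]
92: fault, evict 47, frames [83, 76, 92]
Page faults: 10.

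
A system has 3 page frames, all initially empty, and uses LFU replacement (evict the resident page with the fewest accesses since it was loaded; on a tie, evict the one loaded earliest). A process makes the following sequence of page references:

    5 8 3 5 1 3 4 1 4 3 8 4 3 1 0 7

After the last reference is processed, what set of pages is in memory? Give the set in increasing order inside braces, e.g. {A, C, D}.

{3, 5, 7}

5 → miss, frames (5)
8 → miss, frames (5 8)
3 → miss, frames (5 8 3)
5 → hit
1 → miss, evict 8, frames (5 3 1)
3 → hit
4 → miss, evict 1, frames (5 3 4)
1 → miss, evict 4, frames (5 3 1)
4 → miss, evict 1, frames (5 3 4)
3 → hit
8 → miss, evict 4, frames (5 3 8)
4 → miss, evict 8, frames (5 3 4)
3 → hit
1 → miss, evict 4, frames (5 3 1)
0 → miss, evict 1, frames (5 3 0)
7 → miss, evict 0, frames (5 3 7)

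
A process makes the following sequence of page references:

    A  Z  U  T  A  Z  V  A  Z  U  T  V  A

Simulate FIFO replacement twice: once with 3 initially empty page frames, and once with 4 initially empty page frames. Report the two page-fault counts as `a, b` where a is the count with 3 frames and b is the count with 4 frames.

10, 11

3 frames: F F F F F F F . . F F . F → 10 faults.
4 frames: F F F F . . F F F F F F F → 11 faults.
11 > 10: adding a frame increased faults — Belady's anomaly.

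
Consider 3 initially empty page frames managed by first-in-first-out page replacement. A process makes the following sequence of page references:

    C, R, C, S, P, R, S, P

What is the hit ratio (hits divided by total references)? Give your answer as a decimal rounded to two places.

C: fault, frames (C)
R: fault, frames (C R)
C: hit
S: fault, frames (C R S)
P: fault, evict C, frames (R S P)
R: hit
S: hit
P: hit
Hits: 4 of 8 references → 4/8 = 0.5000.

0.50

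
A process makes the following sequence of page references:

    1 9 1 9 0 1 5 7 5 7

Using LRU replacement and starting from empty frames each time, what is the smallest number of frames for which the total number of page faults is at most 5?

3

f=1: 10 faults
f=2: 6 faults
f=3: 5 faults
f=4: 5 faults
f=5: 5 faults
Smallest f with faults ≤ 5 is 3.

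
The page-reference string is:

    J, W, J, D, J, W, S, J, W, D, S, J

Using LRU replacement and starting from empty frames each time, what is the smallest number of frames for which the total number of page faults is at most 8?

3

f=1: 12 faults
f=2: 10 faults
f=3: 7 faults
f=4: 4 faults
Smallest f with faults ≤ 8 is 3.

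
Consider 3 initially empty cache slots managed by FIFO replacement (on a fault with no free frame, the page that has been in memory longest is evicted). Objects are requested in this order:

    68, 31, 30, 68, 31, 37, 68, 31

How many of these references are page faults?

68 -> fault, frames (68)
31 -> fault, frames (68 31)
30 -> fault, frames (68 31 30)
68 -> hit
31 -> hit
37 -> fault, evict 68, frames (31 30 37)
68 -> fault, evict 31, frames (30 37 68)
31 -> fault, evict 30, frames (37 68 31)
Page faults: 6.

6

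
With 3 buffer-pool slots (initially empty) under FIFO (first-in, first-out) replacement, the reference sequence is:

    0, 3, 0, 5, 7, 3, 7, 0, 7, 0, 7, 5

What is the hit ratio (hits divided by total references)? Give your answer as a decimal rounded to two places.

0.58

0: fault, frames {0}
3: fault, frames {0,3}
0: hit
5: fault, frames {0,3,5}
7: fault, evict 0, frames {3,5,7}
3: hit
7: hit
0: fault, evict 3, frames {5,7,0}
7: hit
0: hit
7: hit
5: hit
Hits: 7 of 12 references → 7/12 = 0.5833.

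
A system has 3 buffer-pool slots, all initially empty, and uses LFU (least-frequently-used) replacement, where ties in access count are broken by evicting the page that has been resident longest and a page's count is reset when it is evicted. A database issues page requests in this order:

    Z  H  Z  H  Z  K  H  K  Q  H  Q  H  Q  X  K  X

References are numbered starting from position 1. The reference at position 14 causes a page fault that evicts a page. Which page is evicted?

Z

pos 1: Z → miss, frames [Z]
pos 2: H → miss, frames [Z, H]
pos 3: Z → hit
pos 4: H → hit
pos 5: Z → hit
pos 6: K → miss, frames [Z, H, K]
pos 7: H → hit
pos 8: K → hit
pos 9: Q → miss, evict K, frames [Z, H, Q]
pos 10: H → hit
pos 11: Q → hit
pos 12: H → hit
pos 13: Q → hit
pos 14: X → miss, evict Z, frames [H, Q, X]
At position 14, page Z is evicted.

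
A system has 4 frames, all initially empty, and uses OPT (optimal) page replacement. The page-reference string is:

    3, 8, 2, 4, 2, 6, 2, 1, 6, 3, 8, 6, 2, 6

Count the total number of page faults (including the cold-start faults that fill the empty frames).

7

3 -> miss, frames (3)
8 -> miss, frames (3 8)
2 -> miss, frames (3 8 2)
4 -> miss, frames (3 8 2 4)
2 -> hit
6 -> miss, evict 4, frames (3 8 2 6)
2 -> hit
1 -> miss, evict 2, frames (3 8 6 1)
6 -> hit
3 -> hit
8 -> hit
6 -> hit
2 -> miss, evict 1, frames (3 8 6 2)
6 -> hit
Page faults: 7.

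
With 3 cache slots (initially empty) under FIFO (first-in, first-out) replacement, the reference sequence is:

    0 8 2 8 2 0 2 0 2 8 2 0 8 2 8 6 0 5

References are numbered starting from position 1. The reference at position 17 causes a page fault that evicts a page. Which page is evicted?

8

pos 1: 0 -> fault, frames [0]
pos 2: 8 -> fault, frames [0, 8]
pos 3: 2 -> fault, frames [0, 8, 2]
pos 4: 8 -> hit
pos 5: 2 -> hit
pos 6: 0 -> hit
pos 7: 2 -> hit
pos 8: 0 -> hit
pos 9: 2 -> hit
pos 10: 8 -> hit
pos 11: 2 -> hit
pos 12: 0 -> hit
pos 13: 8 -> hit
pos 14: 2 -> hit
pos 15: 8 -> hit
pos 16: 6 -> fault, evict 0, frames [8, 2, 6]
pos 17: 0 -> fault, evict 8, frames [2, 6, 0]
At position 17, page 8 is evicted.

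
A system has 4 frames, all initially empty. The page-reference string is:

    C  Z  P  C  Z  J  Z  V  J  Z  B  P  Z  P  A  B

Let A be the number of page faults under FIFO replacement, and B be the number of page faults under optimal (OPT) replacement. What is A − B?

2

Under FIFO: F F F . . F . F . . F . F F F . → 9 faults.
Under OPT: F F F . . F . F . . F . . . F . → 7 faults.
A − B = 9 − 7 = 2.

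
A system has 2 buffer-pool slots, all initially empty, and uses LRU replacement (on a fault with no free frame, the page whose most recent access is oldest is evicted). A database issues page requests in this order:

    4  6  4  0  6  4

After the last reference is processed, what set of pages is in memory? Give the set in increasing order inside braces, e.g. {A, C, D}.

4: fault, frames [4]
6: fault, frames [4, 6]
4: hit
0: fault, evict 6, frames [4, 0]
6: fault, evict 4, frames [0, 6]
4: fault, evict 0, frames [6, 4]

{4, 6}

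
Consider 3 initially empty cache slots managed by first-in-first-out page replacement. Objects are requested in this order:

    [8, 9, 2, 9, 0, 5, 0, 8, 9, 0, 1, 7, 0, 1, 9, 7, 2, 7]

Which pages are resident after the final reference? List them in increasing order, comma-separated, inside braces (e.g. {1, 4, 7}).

{2, 7, 9}

8 -> fault, frames {8}
9 -> fault, frames {8,9}
2 -> fault, frames {8,9,2}
9 -> hit
0 -> fault, evict 8, frames {9,2,0}
5 -> fault, evict 9, frames {2,0,5}
0 -> hit
8 -> fault, evict 2, frames {0,5,8}
9 -> fault, evict 0, frames {5,8,9}
0 -> fault, evict 5, frames {8,9,0}
1 -> fault, evict 8, frames {9,0,1}
7 -> fault, evict 9, frames {0,1,7}
0 -> hit
1 -> hit
9 -> fault, evict 0, frames {1,7,9}
7 -> hit
2 -> fault, evict 1, frames {7,9,2}
7 -> hit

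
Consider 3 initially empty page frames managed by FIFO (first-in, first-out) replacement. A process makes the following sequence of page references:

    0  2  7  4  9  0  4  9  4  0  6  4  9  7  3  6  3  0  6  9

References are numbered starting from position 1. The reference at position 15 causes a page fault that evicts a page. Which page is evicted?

4

pos 1: 0 → fault, frames [0]
pos 2: 2 → fault, frames [0, 2]
pos 3: 7 → fault, frames [0, 2, 7]
pos 4: 4 → fault, evict 0, frames [2, 7, 4]
pos 5: 9 → fault, evict 2, frames [7, 4, 9]
pos 6: 0 → fault, evict 7, frames [4, 9, 0]
pos 7: 4 → hit
pos 8: 9 → hit
pos 9: 4 → hit
pos 10: 0 → hit
pos 11: 6 → fault, evict 4, frames [9, 0, 6]
pos 12: 4 → fault, evict 9, frames [0, 6, 4]
pos 13: 9 → fault, evict 0, frames [6, 4, 9]
pos 14: 7 → fault, evict 6, frames [4, 9, 7]
pos 15: 3 → fault, evict 4, frames [9, 7, 3]
At position 15, page 4 is evicted.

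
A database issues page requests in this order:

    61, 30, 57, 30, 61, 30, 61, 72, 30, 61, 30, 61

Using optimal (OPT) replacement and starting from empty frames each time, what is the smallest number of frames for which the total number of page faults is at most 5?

f=1: 12 faults
f=2: 6 faults
f=3: 4 faults
f=4: 4 faults
Smallest f with faults ≤ 5 is 3.

3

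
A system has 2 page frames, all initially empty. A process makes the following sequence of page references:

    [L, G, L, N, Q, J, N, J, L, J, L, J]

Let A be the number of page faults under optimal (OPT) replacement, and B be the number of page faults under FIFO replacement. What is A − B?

-2

Under OPT: F F . F F F . . F . . . → 6 faults.
Under FIFO: F F . F F F F . F F . . → 8 faults.
A − B = 6 − 8 = -2.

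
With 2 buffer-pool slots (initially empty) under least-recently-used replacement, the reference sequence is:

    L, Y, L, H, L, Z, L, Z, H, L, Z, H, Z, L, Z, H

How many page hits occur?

6

L -> miss, frames (L)
Y -> miss, frames (L Y)
L -> hit
H -> miss, evict Y, frames (L H)
L -> hit
Z -> miss, evict H, frames (L Z)
L -> hit
Z -> hit
H -> miss, evict L, frames (Z H)
L -> miss, evict Z, frames (H L)
Z -> miss, evict H, frames (L Z)
H -> miss, evict L, frames (Z H)
Z -> hit
L -> miss, evict H, frames (Z L)
Z -> hit
H -> miss, evict L, frames (Z H)
Hits: 6.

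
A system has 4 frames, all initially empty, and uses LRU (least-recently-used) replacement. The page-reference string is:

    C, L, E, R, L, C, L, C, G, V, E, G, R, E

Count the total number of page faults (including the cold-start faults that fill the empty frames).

C → miss, frames {C}
L → miss, frames {C,L}
E → miss, frames {C,L,E}
R → miss, frames {C,L,E,R}
L → hit
C → hit
L → hit
C → hit
G → miss, evict E, frames {R,L,C,G}
V → miss, evict R, frames {L,C,G,V}
E → miss, evict L, frames {C,G,V,E}
G → hit
R → miss, evict C, frames {V,E,G,R}
E → hit
Page faults: 8.

8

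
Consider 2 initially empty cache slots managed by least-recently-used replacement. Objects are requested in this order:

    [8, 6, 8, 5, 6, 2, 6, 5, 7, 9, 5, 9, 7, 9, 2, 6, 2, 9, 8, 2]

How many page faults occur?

15

8 -> fault, frames {8}
6 -> fault, frames {8,6}
8 -> hit
5 -> fault, evict 6, frames {8,5}
6 -> fault, evict 8, frames {5,6}
2 -> fault, evict 5, frames {6,2}
6 -> hit
5 -> fault, evict 2, frames {6,5}
7 -> fault, evict 6, frames {5,7}
9 -> fault, evict 5, frames {7,9}
5 -> fault, evict 7, frames {9,5}
9 -> hit
7 -> fault, evict 5, frames {9,7}
9 -> hit
2 -> fault, evict 7, frames {9,2}
6 -> fault, evict 9, frames {2,6}
2 -> hit
9 -> fault, evict 6, frames {2,9}
8 -> fault, evict 2, frames {9,8}
2 -> fault, evict 9, frames {8,2}
Page faults: 15.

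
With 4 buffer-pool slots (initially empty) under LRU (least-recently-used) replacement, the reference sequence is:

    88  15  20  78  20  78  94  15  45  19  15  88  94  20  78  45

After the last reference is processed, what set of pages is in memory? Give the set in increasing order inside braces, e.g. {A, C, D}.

{20, 45, 78, 94}

88 -> fault, frames {88}
15 -> fault, frames {88,15}
20 -> fault, frames {88,15,20}
78 -> fault, frames {88,15,20,78}
20 -> hit
78 -> hit
94 -> fault, evict 88, frames {15,20,78,94}
15 -> hit
45 -> fault, evict 20, frames {78,94,15,45}
19 -> fault, evict 78, frames {94,15,45,19}
15 -> hit
88 -> fault, evict 94, frames {45,19,15,88}
94 -> fault, evict 45, frames {19,15,88,94}
20 -> fault, evict 19, frames {15,88,94,20}
78 -> fault, evict 15, frames {88,94,20,78}
45 -> fault, evict 88, frames {94,20,78,45}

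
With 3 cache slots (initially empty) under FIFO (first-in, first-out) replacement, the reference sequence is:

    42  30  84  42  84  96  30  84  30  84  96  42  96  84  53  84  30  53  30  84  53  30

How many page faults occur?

42: miss, frames (42)
30: miss, frames (42 30)
84: miss, frames (42 30 84)
42: hit
84: hit
96: miss, evict 42, frames (30 84 96)
30: hit
84: hit
30: hit
84: hit
96: hit
42: miss, evict 30, frames (84 96 42)
96: hit
84: hit
53: miss, evict 84, frames (96 42 53)
84: miss, evict 96, frames (42 53 84)
30: miss, evict 42, frames (53 84 30)
53: hit
30: hit
84: hit
53: hit
30: hit
Page faults: 8.

8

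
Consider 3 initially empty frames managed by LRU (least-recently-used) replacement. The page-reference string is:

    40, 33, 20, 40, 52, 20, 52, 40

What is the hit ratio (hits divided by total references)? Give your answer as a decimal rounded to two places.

40 -> miss, frames (40)
33 -> miss, frames (40 33)
20 -> miss, frames (40 33 20)
40 -> hit
52 -> miss, evict 33, frames (20 40 52)
20 -> hit
52 -> hit
40 -> hit
Hits: 4 of 8 references → 4/8 = 0.5000.

0.50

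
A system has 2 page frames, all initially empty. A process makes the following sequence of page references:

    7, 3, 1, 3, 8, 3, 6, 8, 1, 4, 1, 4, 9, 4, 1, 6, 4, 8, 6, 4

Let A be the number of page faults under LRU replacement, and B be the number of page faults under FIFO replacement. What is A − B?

-1

Under LRU: F F F . F . F F F F . . F . F F F F F F → 15 faults.
Under FIFO: F F F . F F F F F F . . F . F F F F F F → 16 faults.
A − B = 15 − 16 = -1.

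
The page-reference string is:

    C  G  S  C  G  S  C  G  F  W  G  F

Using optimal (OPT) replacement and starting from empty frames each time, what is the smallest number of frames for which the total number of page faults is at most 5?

f=1: 12 faults
f=2: 8 faults
f=3: 5 faults
f=4: 5 faults
f=5: 5 faults
Smallest f with faults ≤ 5 is 3.

3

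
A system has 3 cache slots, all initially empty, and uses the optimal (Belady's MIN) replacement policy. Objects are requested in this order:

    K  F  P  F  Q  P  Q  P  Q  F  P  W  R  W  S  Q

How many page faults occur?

K -> miss, frames {K}
F -> miss, frames {K,F}
P -> miss, frames {K,F,P}
F -> hit
Q -> miss, evict K, frames {F,P,Q}
P -> hit
Q -> hit
P -> hit
Q -> hit
F -> hit
P -> hit
W -> miss, evict P, frames {F,Q,W}
R -> miss, evict F, frames {Q,W,R}
W -> hit
S -> miss, evict R, frames {Q,W,S}
Q -> hit
Page faults: 7.

7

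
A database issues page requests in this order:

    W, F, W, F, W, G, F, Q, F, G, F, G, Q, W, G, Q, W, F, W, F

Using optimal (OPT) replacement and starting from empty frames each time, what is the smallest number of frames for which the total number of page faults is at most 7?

3

f=1: 20 faults
f=2: 9 faults
f=3: 6 faults
f=4: 4 faults
Smallest f with faults ≤ 7 is 3.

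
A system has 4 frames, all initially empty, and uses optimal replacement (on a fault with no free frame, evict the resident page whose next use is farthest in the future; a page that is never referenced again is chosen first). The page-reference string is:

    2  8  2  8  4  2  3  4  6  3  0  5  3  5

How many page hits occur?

7

2: miss, frames [2]
8: miss, frames [2, 8]
2: hit
8: hit
4: miss, frames [2, 8, 4]
2: hit
3: miss, frames [2, 8, 4, 3]
4: hit
6: miss, evict 4, frames [2, 8, 3, 6]
3: hit
0: miss, evict 6, frames [2, 8, 3, 0]
5: miss, evict 0, frames [2, 8, 3, 5]
3: hit
5: hit
Hits: 7.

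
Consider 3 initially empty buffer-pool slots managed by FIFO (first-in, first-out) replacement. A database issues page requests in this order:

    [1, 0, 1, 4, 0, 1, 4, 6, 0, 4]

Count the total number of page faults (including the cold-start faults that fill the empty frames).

4

1: fault, frames (1)
0: fault, frames (1 0)
1: hit
4: fault, frames (1 0 4)
0: hit
1: hit
4: hit
6: fault, evict 1, frames (0 4 6)
0: hit
4: hit
Page faults: 4.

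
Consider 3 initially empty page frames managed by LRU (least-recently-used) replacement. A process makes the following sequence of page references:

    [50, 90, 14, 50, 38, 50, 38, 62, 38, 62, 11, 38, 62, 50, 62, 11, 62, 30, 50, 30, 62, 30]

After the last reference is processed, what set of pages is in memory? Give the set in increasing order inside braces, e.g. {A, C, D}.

50: miss, frames [50]
90: miss, frames [50, 90]
14: miss, frames [50, 90, 14]
50: hit
38: miss, evict 90, frames [14, 50, 38]
50: hit
38: hit
62: miss, evict 14, frames [50, 38, 62]
38: hit
62: hit
11: miss, evict 50, frames [38, 62, 11]
38: hit
62: hit
50: miss, evict 11, frames [38, 62, 50]
62: hit
11: miss, evict 38, frames [50, 62, 11]
62: hit
30: miss, evict 50, frames [11, 62, 30]
50: miss, evict 11, frames [62, 30, 50]
30: hit
62: hit
30: hit

{30, 50, 62}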